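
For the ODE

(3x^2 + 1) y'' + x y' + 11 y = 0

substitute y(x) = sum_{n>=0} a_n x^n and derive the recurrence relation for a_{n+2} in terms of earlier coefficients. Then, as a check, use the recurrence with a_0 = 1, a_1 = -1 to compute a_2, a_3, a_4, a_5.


Substitute y = sum_n a_n x^n.
(1 + 3 x^2) y'' contributes (n+2)(n+1) a_{n+2} + 3 n(n-1) a_n at x^n.
x y'(x) contributes n a_n at x^n.
11 y(x) contributes 11 a_n at x^n.
Matching x^n: (n+2)(n+1) a_{n+2} + (3 n(n-1) + n + 11) a_n = 0.
Thus a_{n+2} = (-3 n(n-1) - n - 11) / ((n+1)(n+2)) * a_n.

Check with a_0 = 1, a_1 = -1 (apply the recurrence for n = 0, 1, 2, 3): a_0 = 1, a_1 = -1, a_2 = -11/2, a_3 = 2, a_4 = 209/24, a_5 = -16/5.

a_(n+2) = (-3 n(n-1) - n - 11) / ((n+1)(n+2)) * a_n; check: a_0 = 1, a_1 = -1, a_2 = -11/2, a_3 = 2, a_4 = 209/24, a_5 = -16/5


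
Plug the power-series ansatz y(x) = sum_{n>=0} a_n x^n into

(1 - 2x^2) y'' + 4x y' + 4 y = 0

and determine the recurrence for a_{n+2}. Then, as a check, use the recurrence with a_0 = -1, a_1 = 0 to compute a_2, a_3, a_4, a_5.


Substitute y = sum_n a_n x^n.
(1 - 2 x^2) y'' contributes (n+2)(n+1) a_{n+2} - 2 n(n-1) a_n at x^n.
4 x y'(x) contributes 4 n a_n at x^n.
4 y(x) contributes 4 a_n at x^n.
Matching x^n: (n+2)(n+1) a_{n+2} + (-2 n(n-1) + 4 n + 4) a_n = 0.
Thus a_{n+2} = (2 n(n-1) - 4 n - 4) / ((n+1)(n+2)) * a_n.

Check with a_0 = -1, a_1 = 0 (apply the recurrence for n = 0, 1, 2, 3): a_0 = -1, a_1 = 0, a_2 = 2, a_3 = 0, a_4 = -4/3, a_5 = 0.

a_(n+2) = (2 n(n-1) - 4 n - 4) / ((n+1)(n+2)) * a_n; check: a_0 = -1, a_1 = 0, a_2 = 2, a_3 = 0, a_4 = -4/3, a_5 = 0


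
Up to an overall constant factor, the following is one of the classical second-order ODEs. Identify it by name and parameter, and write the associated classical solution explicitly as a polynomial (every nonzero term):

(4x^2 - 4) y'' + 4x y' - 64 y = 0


All three coefficients share the factor -4; dividing through by -4 gives  (1 - x^2) y'' - x y' + 16 y = 0.
This matches the Chebyshev equation (1 - x^2) y'' - x y' + n^2 y = 0 (note the -x y' term, not -2x y') with n^2 = 16, so n = 4; the polynomial solution is T_4(x).
With y = sum_k a_k x^k, matching x^k gives (k+2)(k+1) a_{k+2} = (k^2 - n^2) a_k = (k - 4)(k + 4) a_k. The right side vanishes at k = 4, so the series with the parity of 4 terminates at degree 4.
Standard normalization: leading coefficient of T_n is 2^(n-1), so a_4 = 2^3 = 8. Work downward with a_k = (k+1)(k+2) a_{k+2} / ((k - 4)(k + 4)):
  a_2 = (3)(4)(8) / ((2 - 4)(2 + 4)) = 96/(-12) = -8
  a_0 = (1)(2)(-8) / ((0 - 4)(0 + 4)) = -16/(-16) = 1
Hence T_4(x) = 8 x^4 - 8 x^2 + 1.

T_4(x); series = 8 x^4 - 8 x^2 + 1


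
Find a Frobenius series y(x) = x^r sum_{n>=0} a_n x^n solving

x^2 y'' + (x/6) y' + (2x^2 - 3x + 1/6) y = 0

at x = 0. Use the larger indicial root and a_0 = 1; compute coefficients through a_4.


Write in Frobenius form y'' + (p(x)/x) y' + (q(x)/x^2) y = 0:
  p(x) = 1/6,  q(x) = 2x^2 - 3x + 1/6.
Indicial equation: r(r-1) + (1/6) r + (1/6) = 0 -> roots r_1 = 1/2, r_2 = 1/3.
Take r = r_1 = 1/2. Let y(x) = x^r sum_{n>=0} a_n x^n with a_0 = 1.
Substitute y = x^r sum a_n x^n and match x^{r+n}. The recurrence is
  D(n) a_n - 3 a_{n-1} + 2 a_{n-2} = 0,  where D(n) = (r+n)(r+n-1) + (1/6)(r+n) + (1/6).
  a_n = [3 a_{n-1} - 2 a_{n-2}] / D(n).
Since the indicial polynomial factors as (r - r_1)(r - r_2), D(n) = (r_1 + n - r_1)(r_1 + n - r_2) = n(n + 1/6).
Evaluating step by step (a_0 = 1):
  n = 1: D(1) = 1(1 + 1/6) = 7/6; numerator = 3(1) = 3; a_1 = (3)/(7/6) = 18/7
  n = 2: D(2) = 2(2 + 1/6) = 13/3; numerator = 3(18/7) - 2(1) = 40/7; a_2 = (40/7)/(13/3) = 120/91
  n = 3: D(3) = 3(3 + 1/6) = 19/2; numerator = 3(120/91) - 2(18/7) = -108/91; a_3 = (-108/91)/(19/2) = -216/1729
  n = 4: D(4) = 4(4 + 1/6) = 50/3; numerator = 3(-216/1729) - 2(120/91) = -744/247; a_4 = (-744/247)/(50/3) = -1116/6175

r = 1/2; a_0 = 1; a_1 = 18/7; a_2 = 120/91; a_3 = -216/1729; a_4 = -1116/6175


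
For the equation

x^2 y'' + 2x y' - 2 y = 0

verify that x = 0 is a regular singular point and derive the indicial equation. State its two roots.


Divide by x^2 to reach normal form y'' + P_1(x) y' + P_2(x) y = 0 with P_1(x) = 2/x and P_2(x) = -2/x^2.
x = 0 is a singular point because the y'-coefficient 2/x has a pole at x = 0 and the y-coefficient -2/x^2 has a pole at x = 0.
It is a regular singular point because x P_1(x) = p(x) = 2 and x^2 P_2(x) = q(x) = -2 are polynomials, hence analytic at x = 0.
p(0) = 2,  q(0) = -2.
Indicial equation: r(r-1) + p(0) r + q(0) = 0, i.e. r^2 + (p(0) - 1) r + q(0) = 0, i.e. r^2 + 1 r - 2 = 0.
Discriminant: (1)^2 - 4(-2) = 9, so r = (-1 ± 3)/2.
Solving: r_1 = 1, r_2 = -2.

indicial: r^2 + 1 r - 2 = 0; roots r_1 = 1, r_2 = -2


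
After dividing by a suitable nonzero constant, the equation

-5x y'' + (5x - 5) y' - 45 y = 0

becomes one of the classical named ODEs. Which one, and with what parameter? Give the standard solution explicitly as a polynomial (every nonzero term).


All three coefficients share the factor -5; dividing through by -5 gives  x y'' + (1 - x) y' + 9 y = 0.
This matches the Laguerre equation x y'' + (1 - x) y' + n y = 0 with n = 9; the polynomial solution is L_9(x).
With y = sum_k a_k x^k, matching x^k gives (k+1)k a_{k+1} + (k+1) a_{k+1} - k a_k + n a_k = 0, i.e. (k+1)^2 a_{k+1} = (k - n) a_k = (k - 9) a_k. The right side vanishes at k = 9, so the series terminates at degree 9.
Standard normalization L_n(0) = 1 gives a_0 = 1. Work upward with a_{k+1} = (k - 9) a_k / (k+1)^2:
  a_1 = (0 - 9)(1) / 1^2 = -9/1 = -9
  a_2 = (1 - 9)(-9) / 2^2 = 72/4 = 18
  a_3 = (2 - 9)(18) / 3^2 = -126/9 = -14
  a_4 = (3 - 9)(-14) / 4^2 = 84/16 = 21/4
  a_5 = (4 - 9)(21/4) / 5^2 = (-105/4)/25 = -21/20
  a_6 = (5 - 9)(-21/20) / 6^2 = (21/5)/36 = 7/60
  a_7 = (6 - 9)(7/60) / 7^2 = (-7/20)/49 = -1/140
  a_8 = (7 - 9)(-1/140) / 8^2 = (1/70)/64 = 1/4480
  a_9 = (8 - 9)(1/4480) / 9^2 = (-1/4480)/81 = -1/362880
Hence L_9(x) = -x^9/362880 + x^8/4480 - x^7/140 + 7 x^6/60 - 21 x^5/20 + 21 x^4/4 - 14 x^3 + 18 x^2 - 9 x + 1.

L_9(x); series = -x^9/362880 + x^8/4480 - x^7/140 + 7 x^6/60 - 21 x^5/20 + 21 x^4/4 - 14 x^3 + 18 x^2 - 9 x + 1


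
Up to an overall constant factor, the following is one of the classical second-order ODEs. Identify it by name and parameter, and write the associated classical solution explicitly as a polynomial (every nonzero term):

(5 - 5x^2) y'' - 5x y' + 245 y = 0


All three coefficients share the factor 5; dividing through by 5 gives  (1 - x^2) y'' - x y' + 49 y = 0.
This matches the Chebyshev equation (1 - x^2) y'' - x y' + n^2 y = 0 (note the -x y' term, not -2x y') with n^2 = 49, so n = 7; the polynomial solution is T_7(x).
With y = sum_k a_k x^k, matching x^k gives (k+2)(k+1) a_{k+2} = (k^2 - n^2) a_k = (k - 7)(k + 7) a_k. The right side vanishes at k = 7, so the series with the parity of 7 terminates at degree 7.
Standard normalization: leading coefficient of T_n is 2^(n-1), so a_7 = 2^6 = 64. Work downward with a_k = (k+1)(k+2) a_{k+2} / ((k - 7)(k + 7)):
  a_5 = (6)(7)(64) / ((5 - 7)(5 + 7)) = 2688/(-24) = -112
  a_3 = (4)(5)(-112) / ((3 - 7)(3 + 7)) = -2240/(-40) = 56
  a_1 = (2)(3)(56) / ((1 - 7)(1 + 7)) = 336/(-48) = -7
Hence T_7(x) = 64 x^7 - 112 x^5 + 56 x^3 - 7 x.

T_7(x); series = 64 x^7 - 112 x^5 + 56 x^3 - 7 x


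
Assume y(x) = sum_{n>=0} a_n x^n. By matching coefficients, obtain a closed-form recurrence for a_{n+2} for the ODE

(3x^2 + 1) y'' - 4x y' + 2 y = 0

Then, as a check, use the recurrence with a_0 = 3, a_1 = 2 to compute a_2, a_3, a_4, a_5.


Substitute y = sum_n a_n x^n.
(1 + 3 x^2) y'' contributes (n+2)(n+1) a_{n+2} + 3 n(n-1) a_n at x^n.
-4 x y'(x) contributes -4 n a_n at x^n.
2 y(x) contributes 2 a_n at x^n.
Matching x^n: (n+2)(n+1) a_{n+2} + (3 n(n-1) - 4 n + 2) a_n = 0.
Thus a_{n+2} = (-3 n(n-1) + 4 n - 2) / ((n+1)(n+2)) * a_n.

Check with a_0 = 3, a_1 = 2 (apply the recurrence for n = 0, 1, 2, 3): a_0 = 3, a_1 = 2, a_2 = -3, a_3 = 2/3, a_4 = 0, a_5 = -4/15.

a_(n+2) = (-3 n(n-1) + 4 n - 2) / ((n+1)(n+2)) * a_n; check: a_0 = 3, a_1 = 2, a_2 = -3, a_3 = 2/3, a_4 = 0, a_5 = -4/15


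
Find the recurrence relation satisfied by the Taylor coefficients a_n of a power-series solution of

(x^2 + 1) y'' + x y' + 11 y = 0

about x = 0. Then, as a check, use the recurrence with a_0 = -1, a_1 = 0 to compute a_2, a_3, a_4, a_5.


Substitute y = sum_n a_n x^n.
(1 + 1 x^2) y'' contributes (n+2)(n+1) a_{n+2} + n(n-1) a_n at x^n.
x y'(x) contributes n a_n at x^n.
11 y(x) contributes 11 a_n at x^n.
Matching x^n: (n+2)(n+1) a_{n+2} + (n(n-1) + n + 11) a_n = 0.
Thus a_{n+2} = (-n(n-1) - n - 11) / ((n+1)(n+2)) * a_n.

Check with a_0 = -1, a_1 = 0 (apply the recurrence for n = 0, 1, 2, 3): a_0 = -1, a_1 = 0, a_2 = 11/2, a_3 = 0, a_4 = -55/8, a_5 = 0.

a_(n+2) = (-n(n-1) - n - 11) / ((n+1)(n+2)) * a_n; check: a_0 = -1, a_1 = 0, a_2 = 11/2, a_3 = 0, a_4 = -55/8, a_5 = 0


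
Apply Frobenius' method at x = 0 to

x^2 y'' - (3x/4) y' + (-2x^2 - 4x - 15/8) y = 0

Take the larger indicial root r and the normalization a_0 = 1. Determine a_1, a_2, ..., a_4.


Write in Frobenius form y'' + (p(x)/x) y' + (q(x)/x^2) y = 0:
  p(x) = -3/4,  q(x) = -2x^2 - 4x - 15/8.
Indicial equation: r(r-1) + (-3/4) r + (-15/8) = 0 -> roots r_1 = 5/2, r_2 = -3/4.
Take r = r_1 = 5/2. Let y(x) = x^r sum_{n>=0} a_n x^n with a_0 = 1.
Substitute y = x^r sum a_n x^n and match x^{r+n}. The recurrence is
  D(n) a_n - 4 a_{n-1} - 2 a_{n-2} = 0,  where D(n) = (r+n)(r+n-1) + (-3/4)(r+n) + (-15/8).
  a_n = [4 a_{n-1} + 2 a_{n-2}] / D(n).
Since the indicial polynomial factors as (r - r_1)(r - r_2), D(n) = (r_1 + n - r_1)(r_1 + n - r_2) = n(n + 13/4).
Evaluating step by step (a_0 = 1):
  n = 1: D(1) = 1(1 + 13/4) = 17/4; numerator = 4(1) = 4; a_1 = (4)/(17/4) = 16/17
  n = 2: D(2) = 2(2 + 13/4) = 21/2; numerator = 4(16/17) + 2(1) = 98/17; a_2 = (98/17)/(21/2) = 28/51
  n = 3: D(3) = 3(3 + 13/4) = 75/4; numerator = 4(28/51) + 2(16/17) = 208/51; a_3 = (208/51)/(75/4) = 832/3825
  n = 4: D(4) = 4(4 + 13/4) = 29; numerator = 4(832/3825) + 2(28/51) = 7528/3825; a_4 = (7528/3825)/(29) = 7528/110925

r = 5/2; a_0 = 1; a_1 = 16/17; a_2 = 28/51; a_3 = 832/3825; a_4 = 7528/110925


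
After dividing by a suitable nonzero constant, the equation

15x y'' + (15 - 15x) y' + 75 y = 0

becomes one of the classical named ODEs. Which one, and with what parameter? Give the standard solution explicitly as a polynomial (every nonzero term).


All three coefficients share the factor 15; dividing through by 15 gives  x y'' + (1 - x) y' + 5 y = 0.
This matches the Laguerre equation x y'' + (1 - x) y' + n y = 0 with n = 5; the polynomial solution is L_5(x).
With y = sum_k a_k x^k, matching x^k gives (k+1)k a_{k+1} + (k+1) a_{k+1} - k a_k + n a_k = 0, i.e. (k+1)^2 a_{k+1} = (k - n) a_k = (k - 5) a_k. The right side vanishes at k = 5, so the series terminates at degree 5.
Standard normalization L_n(0) = 1 gives a_0 = 1. Work upward with a_{k+1} = (k - 5) a_k / (k+1)^2:
  a_1 = (0 - 5)(1) / 1^2 = -5/1 = -5
  a_2 = (1 - 5)(-5) / 2^2 = 20/4 = 5
  a_3 = (2 - 5)(5) / 3^2 = -15/9 = -5/3
  a_4 = (3 - 5)(-5/3) / 4^2 = (10/3)/16 = 5/24
  a_5 = (4 - 5)(5/24) / 5^2 = (-5/24)/25 = -1/120
Hence L_5(x) = -x^5/120 + 5 x^4/24 - 5 x^3/3 + 5 x^2 - 5 x + 1.

L_5(x); series = -x^5/120 + 5 x^4/24 - 5 x^3/3 + 5 x^2 - 5 x + 1


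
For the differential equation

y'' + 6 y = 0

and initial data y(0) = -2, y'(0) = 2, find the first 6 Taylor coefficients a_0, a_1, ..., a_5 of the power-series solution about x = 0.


Ansatz: y(x) = sum_{n>=0} a_n x^n, so y'(x) = sum_{n>=1} n a_n x^(n-1) and y''(x) = sum_{n>=2} n(n-1) a_n x^(n-2).
Substitute into P(x) y'' + Q(x) y' + R(x) y = 0 with P(x) = 1, Q(x) = 0, R(x) = 6, and match powers of x.
Initial conditions: a_0 = -2, a_1 = 2.
Setting the coefficient of each power of x to zero and solving order by order (substituting the coefficients already found):
  x^0: 2 a_2 + 6 a_0 = 0  ->  2 a_2 = -6 a_0 = 12  ->  a_2 = 6
  x^1: 6 a_3 + 6 a_1 = 0  ->  6 a_3 = -6 a_1 = -12  ->  a_3 = -2
  x^2: 12 a_4 + 6 a_2 = 0  ->  12 a_4 = -6 a_2 = -36  ->  a_4 = -3
  x^3: 20 a_5 + 6 a_3 = 0  ->  20 a_5 = -6 a_3 = 12  ->  a_5 = 3/5
Truncated series: y(x) = -2 + 2 x + 6 x^2 - 2 x^3 - 3 x^4 + (3/5) x^5 + O(x^6).

a_0 = -2; a_1 = 2; a_2 = 6; a_3 = -2; a_4 = -3; a_5 = 3/5


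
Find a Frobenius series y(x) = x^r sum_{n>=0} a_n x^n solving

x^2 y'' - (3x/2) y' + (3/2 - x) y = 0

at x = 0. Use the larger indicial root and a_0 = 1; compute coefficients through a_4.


Write in Frobenius form y'' + (p(x)/x) y' + (q(x)/x^2) y = 0:
  p(x) = -3/2,  q(x) = 3/2 - x.
Indicial equation: r(r-1) + (-3/2) r + (3/2) = 0 -> roots r_1 = 3/2, r_2 = 1.
Take r = r_1 = 3/2. Let y(x) = x^r sum_{n>=0} a_n x^n with a_0 = 1.
Substitute y = x^r sum a_n x^n and match x^{r+n}. The recurrence is
  D(n) a_n - 1 a_{n-1} = 0,  where D(n) = (r+n)(r+n-1) + (-3/2)(r+n) + (3/2).
  a_n = 1 / D(n) * a_{n-1}.
Since the indicial polynomial factors as (r - r_1)(r - r_2), D(n) = (r_1 + n - r_1)(r_1 + n - r_2) = n(n + 1/2).
Evaluating step by step (a_0 = 1):
  n = 1: D(1) = 1(1 + 1/2) = 3/2; numerator = 1(1) = 1; a_1 = (1)/(3/2) = 2/3
  n = 2: D(2) = 2(2 + 1/2) = 5; numerator = 1(2/3) = 2/3; a_2 = (2/3)/(5) = 2/15
  n = 3: D(3) = 3(3 + 1/2) = 21/2; numerator = 1(2/15) = 2/15; a_3 = (2/15)/(21/2) = 4/315
  n = 4: D(4) = 4(4 + 1/2) = 18; numerator = 1(4/315) = 4/315; a_4 = (4/315)/(18) = 2/2835

r = 3/2; a_0 = 1; a_1 = 2/3; a_2 = 2/15; a_3 = 4/315; a_4 = 2/2835


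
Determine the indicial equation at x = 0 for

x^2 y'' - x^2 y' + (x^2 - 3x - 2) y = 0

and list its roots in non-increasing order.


Divide by x^2 to reach normal form y'' + P_1(x) y' + P_2(x) y = 0 with P_1(x) = -1 and P_2(x) = 1 - 3/x - 2/x^2.
x = 0 is a singular point because the y-coefficient 1 - 3/x - 2/x^2 has a pole at x = 0.
It is a regular singular point because x P_1(x) = p(x) = -x and x^2 P_2(x) = q(x) = x^2 - 3x - 2 are polynomials, hence analytic at x = 0.
p(0) = 0,  q(0) = -2.
Indicial equation: r(r-1) + p(0) r + q(0) = 0, i.e. r^2 + (p(0) - 1) r + q(0) = 0, i.e. r^2 - 1 r - 2 = 0.
Discriminant: (-1)^2 - 4(-2) = 9, so r = (1 ± 3)/2.
Solving: r_1 = 2, r_2 = -1.

indicial: r^2 - 1 r - 2 = 0; roots r_1 = 2, r_2 = -1


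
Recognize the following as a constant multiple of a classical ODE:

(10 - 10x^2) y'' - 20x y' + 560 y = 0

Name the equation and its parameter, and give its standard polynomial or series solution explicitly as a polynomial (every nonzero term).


All three coefficients share the factor 10; dividing through by 10 gives  (1 - x^2) y'' - 2x y' + 56 y = 0.
This matches the Legendre equation (1 - x^2) y'' - 2x y' + n(n+1) y = 0 (note the -2x y' term) with n(n+1) = 56, so n = 7; the polynomial solution is P_7(x).
With y = sum_k a_k x^k, matching x^k gives (k+2)(k+1) a_{k+2} = [k(k+1) - n(n+1)] a_k = (k - 7)(k + 8) a_k. The right side vanishes at k = 7, so the series with the parity of 7 terminates at degree 7.
Standard normalization (P_n(1) = 1): leading coefficient (2n)!/(2^n (n!)^2) = 87178291200/(128*25401600) = 429/16, so a_7 = 429/16. Work downward with a_k = (k+1)(k+2) a_{k+2} / ((k - 7)(k + 8)):
  a_5 = (6)(7)(429/16) / ((5 - 7)(5 + 8)) = (9009/8)/(-26) = -693/16
  a_3 = (4)(5)(-693/16) / ((3 - 7)(3 + 8)) = (-3465/4)/(-44) = 315/16
  a_1 = (2)(3)(315/16) / ((1 - 7)(1 + 8)) = (945/8)/(-54) = -35/16
Hence P_7(x) = 429 x^7/16 - 693 x^5/16 + 315 x^3/16 - 35 x/16.

P_7(x); series = 429 x^7/16 - 693 x^5/16 + 315 x^3/16 - 35 x/16


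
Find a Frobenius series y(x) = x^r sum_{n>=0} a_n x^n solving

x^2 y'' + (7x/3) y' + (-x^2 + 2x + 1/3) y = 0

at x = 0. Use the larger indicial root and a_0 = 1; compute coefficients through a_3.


Write in Frobenius form y'' + (p(x)/x) y' + (q(x)/x^2) y = 0:
  p(x) = 7/3,  q(x) = -x^2 + 2x + 1/3.
Indicial equation: r(r-1) + (7/3) r + (1/3) = 0 -> roots r_1 = -1/3, r_2 = -1.
Take r = r_1 = -1/3. Let y(x) = x^r sum_{n>=0} a_n x^n with a_0 = 1.
Substitute y = x^r sum a_n x^n and match x^{r+n}. The recurrence is
  D(n) a_n + 2 a_{n-1} - 1 a_{n-2} = 0,  where D(n) = (r+n)(r+n-1) + (7/3)(r+n) + (1/3).
  a_n = [-2 a_{n-1} + 1 a_{n-2}] / D(n).
Since the indicial polynomial factors as (r - r_1)(r - r_2), D(n) = (r_1 + n - r_1)(r_1 + n - r_2) = n(n + 2/3).
Evaluating step by step (a_0 = 1):
  n = 1: D(1) = 1(1 + 2/3) = 5/3; numerator = -2(1) = -2; a_1 = (-2)/(5/3) = -6/5
  n = 2: D(2) = 2(2 + 2/3) = 16/3; numerator = -2(-6/5) + 1(1) = 17/5; a_2 = (17/5)/(16/3) = 51/80
  n = 3: D(3) = 3(3 + 2/3) = 11; numerator = -2(51/80) + 1(-6/5) = -99/40; a_3 = (-99/40)/(11) = -9/40

r = -1/3; a_0 = 1; a_1 = -6/5; a_2 = 51/80; a_3 = -9/40


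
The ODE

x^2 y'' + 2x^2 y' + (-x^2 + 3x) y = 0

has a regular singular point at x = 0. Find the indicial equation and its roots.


Divide by x^2 to reach normal form y'' + P_1(x) y' + P_2(x) y = 0 with P_1(x) = 2 and P_2(x) = -1 + 3/x.
x = 0 is a singular point because the y-coefficient -1 + 3/x has a pole at x = 0.
It is a regular singular point because x P_1(x) = p(x) = 2x and x^2 P_2(x) = q(x) = -x^2 + 3x are polynomials, hence analytic at x = 0.
p(0) = 0,  q(0) = 0.
Indicial equation: r(r-1) + p(0) r + q(0) = 0, i.e. r^2 + (p(0) - 1) r + q(0) = 0, i.e. r^2 - 1 r = 0.
Discriminant: (-1)^2 - 4(0) = 1, so r = (1 ± 1)/2.
Solving: r_1 = 1, r_2 = 0.

indicial: r^2 - 1 r = 0; roots r_1 = 1, r_2 = 0


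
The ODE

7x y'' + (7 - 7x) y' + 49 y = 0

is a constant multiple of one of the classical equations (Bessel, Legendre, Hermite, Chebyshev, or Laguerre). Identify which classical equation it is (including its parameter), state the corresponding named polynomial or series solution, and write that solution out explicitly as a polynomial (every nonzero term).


All three coefficients share the factor 7; dividing through by 7 gives  x y'' + (1 - x) y' + 7 y = 0.
This matches the Laguerre equation x y'' + (1 - x) y' + n y = 0 with n = 7; the polynomial solution is L_7(x).
With y = sum_k a_k x^k, matching x^k gives (k+1)k a_{k+1} + (k+1) a_{k+1} - k a_k + n a_k = 0, i.e. (k+1)^2 a_{k+1} = (k - n) a_k = (k - 7) a_k. The right side vanishes at k = 7, so the series terminates at degree 7.
Standard normalization L_n(0) = 1 gives a_0 = 1. Work upward with a_{k+1} = (k - 7) a_k / (k+1)^2:
  a_1 = (0 - 7)(1) / 1^2 = -7/1 = -7
  a_2 = (1 - 7)(-7) / 2^2 = 42/4 = 21/2
  a_3 = (2 - 7)(21/2) / 3^2 = (-105/2)/9 = -35/6
  a_4 = (3 - 7)(-35/6) / 4^2 = (70/3)/16 = 35/24
  a_5 = (4 - 7)(35/24) / 5^2 = (-35/8)/25 = -7/40
  a_6 = (5 - 7)(-7/40) / 6^2 = (7/20)/36 = 7/720
  a_7 = (6 - 7)(7/720) / 7^2 = (-7/720)/49 = -1/5040
Hence L_7(x) = -x^7/5040 + 7 x^6/720 - 7 x^5/40 + 35 x^4/24 - 35 x^3/6 + 21 x^2/2 - 7 x + 1.

L_7(x); series = -x^7/5040 + 7 x^6/720 - 7 x^5/40 + 35 x^4/24 - 35 x^3/6 + 21 x^2/2 - 7 x + 1


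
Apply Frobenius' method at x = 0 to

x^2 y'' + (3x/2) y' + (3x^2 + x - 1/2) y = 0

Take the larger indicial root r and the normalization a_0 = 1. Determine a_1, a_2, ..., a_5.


Write in Frobenius form y'' + (p(x)/x) y' + (q(x)/x^2) y = 0:
  p(x) = 3/2,  q(x) = 3x^2 + x - 1/2.
Indicial equation: r(r-1) + (3/2) r + (-1/2) = 0 -> roots r_1 = 1/2, r_2 = -1.
Take r = r_1 = 1/2. Let y(x) = x^r sum_{n>=0} a_n x^n with a_0 = 1.
Substitute y = x^r sum a_n x^n and match x^{r+n}. The recurrence is
  D(n) a_n + 1 a_{n-1} + 3 a_{n-2} = 0,  where D(n) = (r+n)(r+n-1) + (3/2)(r+n) + (-1/2).
  a_n = [-1 a_{n-1} - 3 a_{n-2}] / D(n).
Since the indicial polynomial factors as (r - r_1)(r - r_2), D(n) = (r_1 + n - r_1)(r_1 + n - r_2) = n(n + 3/2).
Evaluating step by step (a_0 = 1):
  n = 1: D(1) = 1(1 + 3/2) = 5/2; numerator = -1(1) = -1; a_1 = (-1)/(5/2) = -2/5
  n = 2: D(2) = 2(2 + 3/2) = 7; numerator = -1(-2/5) - 3(1) = -13/5; a_2 = (-13/5)/(7) = -13/35
  n = 3: D(3) = 3(3 + 3/2) = 27/2; numerator = -1(-13/35) - 3(-2/5) = 11/7; a_3 = (11/7)/(27/2) = 22/189
  n = 4: D(4) = 4(4 + 3/2) = 22; numerator = -1(22/189) - 3(-13/35) = 943/945; a_4 = (943/945)/(22) = 943/20790
  n = 5: D(5) = 5(5 + 3/2) = 65/2; numerator = -1(943/20790) - 3(22/189) = -8203/20790; a_5 = (-8203/20790)/(65/2) = -631/51975

r = 1/2; a_0 = 1; a_1 = -2/5; a_2 = -13/35; a_3 = 22/189; a_4 = 943/20790; a_5 = -631/51975


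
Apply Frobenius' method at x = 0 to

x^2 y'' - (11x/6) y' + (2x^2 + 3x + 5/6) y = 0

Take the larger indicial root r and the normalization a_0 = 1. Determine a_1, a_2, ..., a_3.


Write in Frobenius form y'' + (p(x)/x) y' + (q(x)/x^2) y = 0:
  p(x) = -11/6,  q(x) = 2x^2 + 3x + 5/6.
Indicial equation: r(r-1) + (-11/6) r + (5/6) = 0 -> roots r_1 = 5/2, r_2 = 1/3.
Take r = r_1 = 5/2. Let y(x) = x^r sum_{n>=0} a_n x^n with a_0 = 1.
Substitute y = x^r sum a_n x^n and match x^{r+n}. The recurrence is
  D(n) a_n + 3 a_{n-1} + 2 a_{n-2} = 0,  where D(n) = (r+n)(r+n-1) + (-11/6)(r+n) + (5/6).
  a_n = [-3 a_{n-1} - 2 a_{n-2}] / D(n).
Since the indicial polynomial factors as (r - r_1)(r - r_2), D(n) = (r_1 + n - r_1)(r_1 + n - r_2) = n(n + 13/6).
Evaluating step by step (a_0 = 1):
  n = 1: D(1) = 1(1 + 13/6) = 19/6; numerator = -3(1) = -3; a_1 = (-3)/(19/6) = -18/19
  n = 2: D(2) = 2(2 + 13/6) = 25/3; numerator = -3(-18/19) - 2(1) = 16/19; a_2 = (16/19)/(25/3) = 48/475
  n = 3: D(3) = 3(3 + 13/6) = 31/2; numerator = -3(48/475) - 2(-18/19) = 756/475; a_3 = (756/475)/(31/2) = 1512/14725

r = 5/2; a_0 = 1; a_1 = -18/19; a_2 = 48/475; a_3 = 1512/14725


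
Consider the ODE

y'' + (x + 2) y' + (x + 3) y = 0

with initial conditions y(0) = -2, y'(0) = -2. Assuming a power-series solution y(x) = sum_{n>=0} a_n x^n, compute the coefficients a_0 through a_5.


Ansatz: y(x) = sum_{n>=0} a_n x^n, so y'(x) = sum_{n>=1} n a_n x^(n-1) and y''(x) = sum_{n>=2} n(n-1) a_n x^(n-2).
Substitute into P(x) y'' + Q(x) y' + R(x) y = 0 with P(x) = 1, Q(x) = x + 2, R(x) = x + 3, and match powers of x.
Initial conditions: a_0 = -2, a_1 = -2.
Setting the coefficient of each power of x to zero and solving order by order (substituting the coefficients already found):
  x^0: 2 a_2 + 2 a_1 + 3 a_0 = 0  ->  2 a_2 = -2 a_1 - 3 a_0 = 10  ->  a_2 = 5
  x^1: 6 a_3 + 4 a_2 + 4 a_1 + a_0 = 0  ->  6 a_3 = -4 a_2 - 4 a_1 - a_0 = -10  ->  a_3 = -5/3
  x^2: 12 a_4 + 6 a_3 + 5 a_2 + a_1 = 0  ->  12 a_4 = -6 a_3 - 5 a_2 - a_1 = -13  ->  a_4 = -13/12
  x^3: 20 a_5 + 8 a_4 + 6 a_3 + a_2 = 0  ->  20 a_5 = -8 a_4 - 6 a_3 - a_2 = 41/3  ->  a_5 = 41/60
Truncated series: y(x) = -2 - 2 x + 5 x^2 - (5/3) x^3 - (13/12) x^4 + (41/60) x^5 + O(x^6).

a_0 = -2; a_1 = -2; a_2 = 5; a_3 = -5/3; a_4 = -13/12; a_5 = 41/60


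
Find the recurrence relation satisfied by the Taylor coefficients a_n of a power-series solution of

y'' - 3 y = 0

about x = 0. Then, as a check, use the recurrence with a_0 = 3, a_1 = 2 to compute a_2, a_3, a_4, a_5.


Substitute y = sum_n a_n x^n into y'' + (const) y = 0.
y''(x) = sum_{n>=0} (n+2)(n+1) a_{n+2} x^n.
The ODE becomes sum_n [(n+2)(n+1) a_{n+2} - 3 a_n] x^n = 0.
Setting each coefficient to zero gives the recurrence:
  (n+2)(n+1) a_{n+2} - 3 a_n = 0,
  a_{n+2} = 3 / ((n+1)(n+2)) a_n.

Check with a_0 = 3, a_1 = 2 (apply the recurrence for n = 0, 1, 2, 3): a_0 = 3, a_1 = 2, a_2 = 9/2, a_3 = 1, a_4 = 9/8, a_5 = 3/20.

a_{n+2} = 3/((n+1)(n+2)) * a_n; check: a_0 = 3, a_1 = 2, a_2 = 9/2, a_3 = 1, a_4 = 9/8, a_5 = 3/20


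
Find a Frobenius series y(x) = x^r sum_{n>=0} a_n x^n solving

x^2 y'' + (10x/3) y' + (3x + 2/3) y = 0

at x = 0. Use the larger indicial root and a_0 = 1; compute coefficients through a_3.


Write in Frobenius form y'' + (p(x)/x) y' + (q(x)/x^2) y = 0:
  p(x) = 10/3,  q(x) = 3x + 2/3.
Indicial equation: r(r-1) + (10/3) r + (2/3) = 0 -> roots r_1 = -1/3, r_2 = -2.
Take r = r_1 = -1/3. Let y(x) = x^r sum_{n>=0} a_n x^n with a_0 = 1.
Substitute y = x^r sum a_n x^n and match x^{r+n}. The recurrence is
  D(n) a_n + 3 a_{n-1} = 0,  where D(n) = (r+n)(r+n-1) + (10/3)(r+n) + (2/3).
  a_n = -3 / D(n) * a_{n-1}.
Since the indicial polynomial factors as (r - r_1)(r - r_2), D(n) = (r_1 + n - r_1)(r_1 + n - r_2) = n(n + 5/3).
Evaluating step by step (a_0 = 1):
  n = 1: D(1) = 1(1 + 5/3) = 8/3; numerator = -3(1) = -3; a_1 = (-3)/(8/3) = -9/8
  n = 2: D(2) = 2(2 + 5/3) = 22/3; numerator = -3(-9/8) = 27/8; a_2 = (27/8)/(22/3) = 81/176
  n = 3: D(3) = 3(3 + 5/3) = 14; numerator = -3(81/176) = -243/176; a_3 = (-243/176)/(14) = -243/2464

r = -1/3; a_0 = 1; a_1 = -9/8; a_2 = 81/176; a_3 = -243/2464


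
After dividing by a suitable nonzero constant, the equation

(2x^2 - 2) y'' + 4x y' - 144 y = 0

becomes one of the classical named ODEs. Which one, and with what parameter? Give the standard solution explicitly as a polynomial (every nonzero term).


All three coefficients share the factor -2; dividing through by -2 gives  (1 - x^2) y'' - 2x y' + 72 y = 0.
This matches the Legendre equation (1 - x^2) y'' - 2x y' + n(n+1) y = 0 (note the -2x y' term) with n(n+1) = 72, so n = 8; the polynomial solution is P_8(x).
With y = sum_k a_k x^k, matching x^k gives (k+2)(k+1) a_{k+2} = [k(k+1) - n(n+1)] a_k = (k - 8)(k + 9) a_k. The right side vanishes at k = 8, so the series with the parity of 8 terminates at degree 8.
Standard normalization (P_n(1) = 1): leading coefficient (2n)!/(2^n (n!)^2) = 20922789888000/(256*1625702400) = 6435/128, so a_8 = 6435/128. Work downward with a_k = (k+1)(k+2) a_{k+2} / ((k - 8)(k + 9)):
  a_6 = (7)(8)(6435/128) / ((6 - 8)(6 + 9)) = (45045/16)/(-30) = -3003/32
  a_4 = (5)(6)(-3003/32) / ((4 - 8)(4 + 9)) = (-45045/16)/(-52) = 3465/64
  a_2 = (3)(4)(3465/64) / ((2 - 8)(2 + 9)) = (10395/16)/(-66) = -315/32
  a_0 = (1)(2)(-315/32) / ((0 - 8)(0 + 9)) = (-315/16)/(-72) = 35/128
Hence P_8(x) = 6435 x^8/128 - 3003 x^6/32 + 3465 x^4/64 - 315 x^2/32 + 35/128.

P_8(x); series = 6435 x^8/128 - 3003 x^6/32 + 3465 x^4/64 - 315 x^2/32 + 35/128


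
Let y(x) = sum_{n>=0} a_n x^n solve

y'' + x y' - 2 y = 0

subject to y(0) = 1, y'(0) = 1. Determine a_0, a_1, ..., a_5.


Ansatz: y(x) = sum_{n>=0} a_n x^n, so y'(x) = sum_{n>=1} n a_n x^(n-1) and y''(x) = sum_{n>=2} n(n-1) a_n x^(n-2).
Substitute into P(x) y'' + Q(x) y' + R(x) y = 0 with P(x) = 1, Q(x) = x, R(x) = -2, and match powers of x.
Initial conditions: a_0 = 1, a_1 = 1.
Setting the coefficient of each power of x to zero and solving order by order (substituting the coefficients already found):
  x^0: 2 a_2 - 2 a_0 = 0  ->  2 a_2 = 2 a_0 = 2  ->  a_2 = 1
  x^1: 6 a_3 - a_1 = 0  ->  6 a_3 = a_1 = 1  ->  a_3 = 1/6
  x^2: 12 a_4 = 0  ->  a_4 = 0
  x^3: 20 a_5 + a_3 = 0  ->  20 a_5 = -a_3 = -1/6  ->  a_5 = -1/120
Truncated series: y(x) = 1 + x + x^2 + (1/6) x^3 - (1/120) x^5 + O(x^6).

a_0 = 1; a_1 = 1; a_2 = 1; a_3 = 1/6; a_4 = 0; a_5 = -1/120


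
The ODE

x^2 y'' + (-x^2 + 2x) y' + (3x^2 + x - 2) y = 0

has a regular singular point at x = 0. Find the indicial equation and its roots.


Divide by x^2 to reach normal form y'' + P_1(x) y' + P_2(x) y = 0 with P_1(x) = -1 + 2/x and P_2(x) = 3 + 1/x - 2/x^2.
x = 0 is a singular point because the y'-coefficient -1 + 2/x has a pole at x = 0 and the y-coefficient 3 + 1/x - 2/x^2 has a pole at x = 0.
It is a regular singular point because x P_1(x) = p(x) = 2 - x and x^2 P_2(x) = q(x) = 3x^2 + x - 2 are polynomials, hence analytic at x = 0.
p(0) = 2,  q(0) = -2.
Indicial equation: r(r-1) + p(0) r + q(0) = 0, i.e. r^2 + (p(0) - 1) r + q(0) = 0, i.e. r^2 + 1 r - 2 = 0.
Discriminant: (1)^2 - 4(-2) = 9, so r = (-1 ± 3)/2.
Solving: r_1 = 1, r_2 = -2.

indicial: r^2 + 1 r - 2 = 0; roots r_1 = 1, r_2 = -2


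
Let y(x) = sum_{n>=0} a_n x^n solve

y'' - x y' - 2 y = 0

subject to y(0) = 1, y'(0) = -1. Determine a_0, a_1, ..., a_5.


Ansatz: y(x) = sum_{n>=0} a_n x^n, so y'(x) = sum_{n>=1} n a_n x^(n-1) and y''(x) = sum_{n>=2} n(n-1) a_n x^(n-2).
Substitute into P(x) y'' + Q(x) y' + R(x) y = 0 with P(x) = 1, Q(x) = -x, R(x) = -2, and match powers of x.
Initial conditions: a_0 = 1, a_1 = -1.
Setting the coefficient of each power of x to zero and solving order by order (substituting the coefficients already found):
  x^0: 2 a_2 - 2 a_0 = 0  ->  2 a_2 = 2 a_0 = 2  ->  a_2 = 1
  x^1: 6 a_3 - 3 a_1 = 0  ->  6 a_3 = 3 a_1 = -3  ->  a_3 = -1/2
  x^2: 12 a_4 - 4 a_2 = 0  ->  12 a_4 = 4 a_2 = 4  ->  a_4 = 1/3
  x^3: 20 a_5 - 5 a_3 = 0  ->  20 a_5 = 5 a_3 = -5/2  ->  a_5 = -1/8
Truncated series: y(x) = 1 - x + x^2 - (1/2) x^3 + (1/3) x^4 - (1/8) x^5 + O(x^6).

a_0 = 1; a_1 = -1; a_2 = 1; a_3 = -1/2; a_4 = 1/3; a_5 = -1/8


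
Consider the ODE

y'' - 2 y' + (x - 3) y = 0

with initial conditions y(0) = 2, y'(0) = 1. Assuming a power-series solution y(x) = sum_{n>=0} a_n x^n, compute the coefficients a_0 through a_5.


Ansatz: y(x) = sum_{n>=0} a_n x^n, so y'(x) = sum_{n>=1} n a_n x^(n-1) and y''(x) = sum_{n>=2} n(n-1) a_n x^(n-2).
Substitute into P(x) y'' + Q(x) y' + R(x) y = 0 with P(x) = 1, Q(x) = -2, R(x) = x - 3, and match powers of x.
Initial conditions: a_0 = 2, a_1 = 1.
Setting the coefficient of each power of x to zero and solving order by order (substituting the coefficients already found):
  x^0: 2 a_2 - 2 a_1 - 3 a_0 = 0  ->  2 a_2 = 2 a_1 + 3 a_0 = 8  ->  a_2 = 4
  x^1: 6 a_3 - 4 a_2 - 3 a_1 + a_0 = 0  ->  6 a_3 = 4 a_2 + 3 a_1 - a_0 = 17  ->  a_3 = 17/6
  x^2: 12 a_4 - 6 a_3 - 3 a_2 + a_1 = 0  ->  12 a_4 = 6 a_3 + 3 a_2 - a_1 = 28  ->  a_4 = 7/3
  x^3: 20 a_5 - 8 a_4 - 3 a_3 + a_2 = 0  ->  20 a_5 = 8 a_4 + 3 a_3 - a_2 = 139/6  ->  a_5 = 139/120
Truncated series: y(x) = 2 + x + 4 x^2 + (17/6) x^3 + (7/3) x^4 + (139/120) x^5 + O(x^6).

a_0 = 2; a_1 = 1; a_2 = 4; a_3 = 17/6; a_4 = 7/3; a_5 = 139/120


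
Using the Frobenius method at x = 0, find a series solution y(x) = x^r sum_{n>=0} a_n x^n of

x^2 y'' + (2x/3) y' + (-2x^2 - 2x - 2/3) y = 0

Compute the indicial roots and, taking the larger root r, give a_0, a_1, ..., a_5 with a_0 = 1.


Write in Frobenius form y'' + (p(x)/x) y' + (q(x)/x^2) y = 0:
  p(x) = 2/3,  q(x) = -2x^2 - 2x - 2/3.
Indicial equation: r(r-1) + (2/3) r + (-2/3) = 0 -> roots r_1 = 1, r_2 = -2/3.
Take r = r_1 = 1. Let y(x) = x^r sum_{n>=0} a_n x^n with a_0 = 1.
Substitute y = x^r sum a_n x^n and match x^{r+n}. The recurrence is
  D(n) a_n - 2 a_{n-1} - 2 a_{n-2} = 0,  where D(n) = (r+n)(r+n-1) + (2/3)(r+n) + (-2/3).
  a_n = [2 a_{n-1} + 2 a_{n-2}] / D(n).
Since the indicial polynomial factors as (r - r_1)(r - r_2), D(n) = (r_1 + n - r_1)(r_1 + n - r_2) = n(n + 5/3).
Evaluating step by step (a_0 = 1):
  n = 1: D(1) = 1(1 + 5/3) = 8/3; numerator = 2(1) = 2; a_1 = (2)/(8/3) = 3/4
  n = 2: D(2) = 2(2 + 5/3) = 22/3; numerator = 2(3/4) + 2(1) = 7/2; a_2 = (7/2)/(22/3) = 21/44
  n = 3: D(3) = 3(3 + 5/3) = 14; numerator = 2(21/44) + 2(3/4) = 27/11; a_3 = (27/11)/(14) = 27/154
  n = 4: D(4) = 4(4 + 5/3) = 68/3; numerator = 2(27/154) + 2(21/44) = 201/154; a_4 = (201/154)/(68/3) = 603/10472
  n = 5: D(5) = 5(5 + 5/3) = 100/3; numerator = 2(603/10472) + 2(27/154) = 2439/5236; a_5 = (2439/5236)/(100/3) = 7317/523600

r = 1; a_0 = 1; a_1 = 3/4; a_2 = 21/44; a_3 = 27/154; a_4 = 603/10472; a_5 = 7317/523600


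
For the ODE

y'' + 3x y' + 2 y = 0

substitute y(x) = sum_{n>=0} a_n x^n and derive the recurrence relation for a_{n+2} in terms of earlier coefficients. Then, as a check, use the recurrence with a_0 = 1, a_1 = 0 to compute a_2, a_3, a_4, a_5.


Substitute y = sum_n a_n x^n.
y''(x) has coefficient (n+2)(n+1) a_{n+2} at x^n;
3 x y'(x) has coefficient 3 n a_n at x^n (shift);
2 y(x) has coefficient 2 a_n at x^n.
Matching x^n: (n+2)(n+1) a_{n+2} + (3n + 2) a_n = 0.
Thus a_{n+2} = (-3n - 2) / ((n+1)(n+2)) * a_n.

Check with a_0 = 1, a_1 = 0 (apply the recurrence for n = 0, 1, 2, 3): a_0 = 1, a_1 = 0, a_2 = -1, a_3 = 0, a_4 = 2/3, a_5 = 0.

a_(n+2) = (-3n - 2) / ((n+1)(n+2)) * a_n; check: a_0 = 1, a_1 = 0, a_2 = -1, a_3 = 0, a_4 = 2/3, a_5 = 0


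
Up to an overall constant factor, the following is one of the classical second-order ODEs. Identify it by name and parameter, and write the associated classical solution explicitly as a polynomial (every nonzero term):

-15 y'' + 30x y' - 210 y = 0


All three coefficients share the factor -15; dividing through by -15 gives  y'' - 2x y' + 14 y = 0.
This matches the Hermite equation y'' - 2x y' + 2n y = 0 with 2n = 14, so n = 7; the polynomial solution is H_7(x).
With y = sum_k a_k x^k, matching x^k gives (k+2)(k+1) a_{k+2} = 2(k - n) a_k = 2(k - 7) a_k. The right side vanishes at k = 7, so the series with the parity of 7 terminates at degree 7.
Standard normalization: leading coefficient of H_n is 2^n, so a_7 = 2^7 = 128. Work downward with a_k = (k+1)(k+2) a_{k+2} / (2(k - n)):
  a_5 = (6)(7)(128) / (2(5 - 7)) = 5376/(-4) = -1344
  a_3 = (4)(5)(-1344) / (2(3 - 7)) = -26880/(-8) = 3360
  a_1 = (2)(3)(3360) / (2(1 - 7)) = 20160/(-12) = -1680
Hence H_7(x) = 128 x^7 - 1344 x^5 + 3360 x^3 - 1680 x.

H_7(x); series = 128 x^7 - 1344 x^5 + 3360 x^3 - 1680 x


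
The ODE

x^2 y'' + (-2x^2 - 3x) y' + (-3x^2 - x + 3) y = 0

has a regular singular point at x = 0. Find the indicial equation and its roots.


Divide by x^2 to reach normal form y'' + P_1(x) y' + P_2(x) y = 0 with P_1(x) = -2 - 3/x and P_2(x) = -3 - 1/x + 3/x^2.
x = 0 is a singular point because the y'-coefficient -2 - 3/x has a pole at x = 0 and the y-coefficient -3 - 1/x + 3/x^2 has a pole at x = 0.
It is a regular singular point because x P_1(x) = p(x) = -2x - 3 and x^2 P_2(x) = q(x) = -3x^2 - x + 3 are polynomials, hence analytic at x = 0.
p(0) = -3,  q(0) = 3.
Indicial equation: r(r-1) + p(0) r + q(0) = 0, i.e. r^2 + (p(0) - 1) r + q(0) = 0, i.e. r^2 - 4 r + 3 = 0.
Discriminant: (-4)^2 - 4(3) = 4, so r = (4 ± 2)/2.
Solving: r_1 = 3, r_2 = 1.

indicial: r^2 - 4 r + 3 = 0; roots r_1 = 3, r_2 = 1


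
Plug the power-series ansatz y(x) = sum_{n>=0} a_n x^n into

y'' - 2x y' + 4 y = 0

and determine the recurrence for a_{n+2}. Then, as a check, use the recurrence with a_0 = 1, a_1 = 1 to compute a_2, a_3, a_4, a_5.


Substitute y = sum_n a_n x^n.
y''(x) has coefficient (n+2)(n+1) a_{n+2} at x^n;
-2 x y'(x) has coefficient -2 n a_n at x^n (shift);
4 y(x) has coefficient 4 a_n at x^n.
Matching x^n: (n+2)(n+1) a_{n+2} + (-2n + 4) a_n = 0.
Thus a_{n+2} = (2n - 4) / ((n+1)(n+2)) * a_n.

Check with a_0 = 1, a_1 = 1 (apply the recurrence for n = 0, 1, 2, 3): a_0 = 1, a_1 = 1, a_2 = -2, a_3 = -1/3, a_4 = 0, a_5 = -1/30.

a_(n+2) = (2n - 4) / ((n+1)(n+2)) * a_n; check: a_0 = 1, a_1 = 1, a_2 = -2, a_3 = -1/3, a_4 = 0, a_5 = -1/30


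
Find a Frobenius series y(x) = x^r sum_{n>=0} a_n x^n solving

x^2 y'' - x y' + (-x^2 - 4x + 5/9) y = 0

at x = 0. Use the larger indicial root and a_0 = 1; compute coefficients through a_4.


Write in Frobenius form y'' + (p(x)/x) y' + (q(x)/x^2) y = 0:
  p(x) = -1,  q(x) = -x^2 - 4x + 5/9.
Indicial equation: r(r-1) + (-1) r + (5/9) = 0 -> roots r_1 = 5/3, r_2 = 1/3.
Take r = r_1 = 5/3. Let y(x) = x^r sum_{n>=0} a_n x^n with a_0 = 1.
Substitute y = x^r sum a_n x^n and match x^{r+n}. The recurrence is
  D(n) a_n - 4 a_{n-1} - 1 a_{n-2} = 0,  where D(n) = (r+n)(r+n-1) + (-1)(r+n) + (5/9).
  a_n = [4 a_{n-1} + 1 a_{n-2}] / D(n).
Since the indicial polynomial factors as (r - r_1)(r - r_2), D(n) = (r_1 + n - r_1)(r_1 + n - r_2) = n(n + 4/3).
Evaluating step by step (a_0 = 1):
  n = 1: D(1) = 1(1 + 4/3) = 7/3; numerator = 4(1) = 4; a_1 = (4)/(7/3) = 12/7
  n = 2: D(2) = 2(2 + 4/3) = 20/3; numerator = 4(12/7) + 1(1) = 55/7; a_2 = (55/7)/(20/3) = 33/28
  n = 3: D(3) = 3(3 + 4/3) = 13; numerator = 4(33/28) + 1(12/7) = 45/7; a_3 = (45/7)/(13) = 45/91
  n = 4: D(4) = 4(4 + 4/3) = 64/3; numerator = 4(45/91) + 1(33/28) = 1149/364; a_4 = (1149/364)/(64/3) = 3447/23296

r = 5/3; a_0 = 1; a_1 = 12/7; a_2 = 33/28; a_3 = 45/91; a_4 = 3447/23296


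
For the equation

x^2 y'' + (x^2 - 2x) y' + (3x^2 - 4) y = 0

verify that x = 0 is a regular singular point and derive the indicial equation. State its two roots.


Divide by x^2 to reach normal form y'' + P_1(x) y' + P_2(x) y = 0 with P_1(x) = 1 - 2/x and P_2(x) = 3 - 4/x^2.
x = 0 is a singular point because the y'-coefficient 1 - 2/x has a pole at x = 0 and the y-coefficient 3 - 4/x^2 has a pole at x = 0.
It is a regular singular point because x P_1(x) = p(x) = x - 2 and x^2 P_2(x) = q(x) = 3x^2 - 4 are polynomials, hence analytic at x = 0.
p(0) = -2,  q(0) = -4.
Indicial equation: r(r-1) + p(0) r + q(0) = 0, i.e. r^2 + (p(0) - 1) r + q(0) = 0, i.e. r^2 - 3 r - 4 = 0.
Discriminant: (-3)^2 - 4(-4) = 25, so r = (3 ± 5)/2.
Solving: r_1 = 4, r_2 = -1.

indicial: r^2 - 3 r - 4 = 0; roots r_1 = 4, r_2 = -1


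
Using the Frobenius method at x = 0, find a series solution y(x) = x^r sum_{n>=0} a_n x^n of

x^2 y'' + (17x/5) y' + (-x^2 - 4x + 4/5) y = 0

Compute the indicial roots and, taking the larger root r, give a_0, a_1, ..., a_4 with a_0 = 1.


Write in Frobenius form y'' + (p(x)/x) y' + (q(x)/x^2) y = 0:
  p(x) = 17/5,  q(x) = -x^2 - 4x + 4/5.
Indicial equation: r(r-1) + (17/5) r + (4/5) = 0 -> roots r_1 = -2/5, r_2 = -2.
Take r = r_1 = -2/5. Let y(x) = x^r sum_{n>=0} a_n x^n with a_0 = 1.
Substitute y = x^r sum a_n x^n and match x^{r+n}. The recurrence is
  D(n) a_n - 4 a_{n-1} - 1 a_{n-2} = 0,  where D(n) = (r+n)(r+n-1) + (17/5)(r+n) + (4/5).
  a_n = [4 a_{n-1} + 1 a_{n-2}] / D(n).
Since the indicial polynomial factors as (r - r_1)(r - r_2), D(n) = (r_1 + n - r_1)(r_1 + n - r_2) = n(n + 8/5).
Evaluating step by step (a_0 = 1):
  n = 1: D(1) = 1(1 + 8/5) = 13/5; numerator = 4(1) = 4; a_1 = (4)/(13/5) = 20/13
  n = 2: D(2) = 2(2 + 8/5) = 36/5; numerator = 4(20/13) + 1(1) = 93/13; a_2 = (93/13)/(36/5) = 155/156
  n = 3: D(3) = 3(3 + 8/5) = 69/5; numerator = 4(155/156) + 1(20/13) = 215/39; a_3 = (215/39)/(69/5) = 1075/2691
  n = 4: D(4) = 4(4 + 8/5) = 112/5; numerator = 4(1075/2691) + 1(155/156) = 27895/10764; a_4 = (27895/10764)/(112/5) = 19925/172224

r = -2/5; a_0 = 1; a_1 = 20/13; a_2 = 155/156; a_3 = 1075/2691; a_4 = 19925/172224


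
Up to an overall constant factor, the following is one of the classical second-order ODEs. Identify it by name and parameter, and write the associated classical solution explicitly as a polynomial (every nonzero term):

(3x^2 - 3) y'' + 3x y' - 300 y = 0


All three coefficients share the factor -3; dividing through by -3 gives  (1 - x^2) y'' - x y' + 100 y = 0.
This matches the Chebyshev equation (1 - x^2) y'' - x y' + n^2 y = 0 (note the -x y' term, not -2x y') with n^2 = 100, so n = 10; the polynomial solution is T_10(x).
With y = sum_k a_k x^k, matching x^k gives (k+2)(k+1) a_{k+2} = (k^2 - n^2) a_k = (k - 10)(k + 10) a_k. The right side vanishes at k = 10, so the series with the parity of 10 terminates at degree 10.
Standard normalization: leading coefficient of T_n is 2^(n-1), so a_10 = 2^9 = 512. Work downward with a_k = (k+1)(k+2) a_{k+2} / ((k - 10)(k + 10)):
  a_8 = (9)(10)(512) / ((8 - 10)(8 + 10)) = 46080/(-36) = -1280
  a_6 = (7)(8)(-1280) / ((6 - 10)(6 + 10)) = -71680/(-64) = 1120
  a_4 = (5)(6)(1120) / ((4 - 10)(4 + 10)) = 33600/(-84) = -400
  a_2 = (3)(4)(-400) / ((2 - 10)(2 + 10)) = -4800/(-96) = 50
  a_0 = (1)(2)(50) / ((0 - 10)(0 + 10)) = 100/(-100) = -1
Hence T_10(x) = 512 x^10 - 1280 x^8 + 1120 x^6 - 400 x^4 + 50 x^2 - 1.

T_10(x); series = 512 x^10 - 1280 x^8 + 1120 x^6 - 400 x^4 + 50 x^2 - 1


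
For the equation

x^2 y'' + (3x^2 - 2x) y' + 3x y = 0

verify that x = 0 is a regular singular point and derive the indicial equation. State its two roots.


Divide by x^2 to reach normal form y'' + P_1(x) y' + P_2(x) y = 0 with P_1(x) = 3 - 2/x and P_2(x) = 3/x.
x = 0 is a singular point because the y'-coefficient 3 - 2/x has a pole at x = 0 and the y-coefficient 3/x has a pole at x = 0.
It is a regular singular point because x P_1(x) = p(x) = 3x - 2 and x^2 P_2(x) = q(x) = 3x are polynomials, hence analytic at x = 0.
p(0) = -2,  q(0) = 0.
Indicial equation: r(r-1) + p(0) r + q(0) = 0, i.e. r^2 + (p(0) - 1) r + q(0) = 0, i.e. r^2 - 3 r = 0.
Discriminant: (-3)^2 - 4(0) = 9, so r = (3 ± 3)/2.
Solving: r_1 = 3, r_2 = 0.

indicial: r^2 - 3 r = 0; roots r_1 = 3, r_2 = 0


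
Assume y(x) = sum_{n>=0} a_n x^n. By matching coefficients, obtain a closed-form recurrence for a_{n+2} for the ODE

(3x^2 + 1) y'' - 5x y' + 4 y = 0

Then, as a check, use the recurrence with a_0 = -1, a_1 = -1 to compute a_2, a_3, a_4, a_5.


Substitute y = sum_n a_n x^n.
(1 + 3 x^2) y'' contributes (n+2)(n+1) a_{n+2} + 3 n(n-1) a_n at x^n.
-5 x y'(x) contributes -5 n a_n at x^n.
4 y(x) contributes 4 a_n at x^n.
Matching x^n: (n+2)(n+1) a_{n+2} + (3 n(n-1) - 5 n + 4) a_n = 0.
Thus a_{n+2} = (-3 n(n-1) + 5 n - 4) / ((n+1)(n+2)) * a_n.

Check with a_0 = -1, a_1 = -1 (apply the recurrence for n = 0, 1, 2, 3): a_0 = -1, a_1 = -1, a_2 = 2, a_3 = -1/6, a_4 = 0, a_5 = 7/120.

a_(n+2) = (-3 n(n-1) + 5 n - 4) / ((n+1)(n+2)) * a_n; check: a_0 = -1, a_1 = -1, a_2 = 2, a_3 = -1/6, a_4 = 0, a_5 = 7/120
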